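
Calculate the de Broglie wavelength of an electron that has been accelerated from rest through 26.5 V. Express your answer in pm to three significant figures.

KE = eV = 1.602 × 10⁻¹⁹ × 26.50 = 4.245 × 10⁻¹⁸ J.
p = √(2mKE) = √(2 × 9.109 × 10⁻³¹ × 4.245 × 10⁻¹⁸) = 2.781 × 10⁻²⁴ kg·m/s.
λ = h/p = 6.626 × 10⁻³⁴ / 2.781 × 10⁻²⁴ = 2.38 × 10⁻¹⁰ m = 238 pm.

λ = 238 pm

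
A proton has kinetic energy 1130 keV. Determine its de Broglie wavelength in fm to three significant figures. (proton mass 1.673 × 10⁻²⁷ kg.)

KE = 1130 keV = 1.810 × 10⁻¹³ J.
p = √(2mKE) = √(2 × 1.673 × 10⁻²⁷ × 1.810 × 10⁻¹³) = 2.461 × 10⁻²⁰ kg·m/s.
λ = h/p = 6.626 × 10⁻³⁴ / 2.461 × 10⁻²⁰ = 2.69 × 10⁻¹⁴ m = 26.9 fm.

λ = 26.9 fm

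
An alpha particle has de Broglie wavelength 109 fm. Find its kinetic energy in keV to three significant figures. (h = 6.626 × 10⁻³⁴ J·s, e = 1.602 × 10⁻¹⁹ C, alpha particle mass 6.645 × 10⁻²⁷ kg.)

KE = 17.4 keV

p = h/λ = 6.626 × 10⁻³⁴ / 1.090 × 10⁻¹³ = 6.079 × 10⁻²¹ kg·m/s.
KE = p²/(2m) = (6.079 × 10⁻²¹)² / (2 × 6.645 × 10⁻²⁷) = 2.781 × 10⁻¹⁵ J = 17.4 keV.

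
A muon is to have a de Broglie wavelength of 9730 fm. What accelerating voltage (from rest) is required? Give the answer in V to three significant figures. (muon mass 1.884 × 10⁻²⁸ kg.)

V = 76.8 V

p = h/λ = 6.626 × 10⁻³⁴ / 9.730 × 10⁻¹² = 6.810 × 10⁻²³ kg·m/s.
KE = p²/(2m) = 1.231 × 10⁻¹⁷ J.
V = KE/e = 1.231 × 10⁻¹⁷ / (1.602 × 10⁻¹⁹) = 76.8 V.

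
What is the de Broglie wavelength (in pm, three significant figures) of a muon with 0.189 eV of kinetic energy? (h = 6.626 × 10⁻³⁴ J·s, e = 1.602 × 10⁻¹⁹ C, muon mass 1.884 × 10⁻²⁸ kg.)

KE = 0.189 eV = 3.028 × 10⁻²⁰ J.
p = √(2mKE) = √(2 × 1.884 × 10⁻²⁸ × 3.028 × 10⁻²⁰) = 3.378 × 10⁻²⁴ kg·m/s.
λ = h/p = 6.626 × 10⁻³⁴ / 3.378 × 10⁻²⁴ = 1.96 × 10⁻¹⁰ m = 196 pm.

λ = 196 pm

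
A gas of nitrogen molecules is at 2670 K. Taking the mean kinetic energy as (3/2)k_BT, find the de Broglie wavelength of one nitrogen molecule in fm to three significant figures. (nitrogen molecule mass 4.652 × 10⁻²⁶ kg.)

λ = 9240 fm

KE = (3/2)k_BT = 1.5 × 1.381 × 10⁻²³ × 2670 = 5.531 × 10⁻²⁰ J.
p = √(2mKE) = √(2 × 4.652 × 10⁻²⁶ × 5.531 × 10⁻²⁰) = 7.174 × 10⁻²³ kg·m/s.
λ = h/p = 9.24 × 10⁻¹² m = 9240 fm.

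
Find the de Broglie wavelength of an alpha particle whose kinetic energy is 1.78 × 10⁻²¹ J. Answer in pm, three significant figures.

p = √(2mKE) = √(2 × 6.645 × 10⁻²⁷ × 1.780 × 10⁻²¹) = 4.864 × 10⁻²⁴ kg·m/s.
λ = h/p = 6.626 × 10⁻³⁴ / 4.864 × 10⁻²⁴ = 1.36 × 10⁻¹⁰ m = 136 pm.

λ = 136 pm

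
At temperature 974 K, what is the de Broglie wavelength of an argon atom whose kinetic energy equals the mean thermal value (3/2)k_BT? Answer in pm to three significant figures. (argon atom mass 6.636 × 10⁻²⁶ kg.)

λ = 12.8 pm

KE = (3/2)k_BT = 1.5 × 1.381 × 10⁻²³ × 974 = 2.018 × 10⁻²⁰ J.
p = √(2mKE) = √(2 × 6.636 × 10⁻²⁶ × 2.018 × 10⁻²⁰) = 5.175 × 10⁻²³ kg·m/s.
λ = h/p = 1.28 × 10⁻¹¹ m = 12.8 pm.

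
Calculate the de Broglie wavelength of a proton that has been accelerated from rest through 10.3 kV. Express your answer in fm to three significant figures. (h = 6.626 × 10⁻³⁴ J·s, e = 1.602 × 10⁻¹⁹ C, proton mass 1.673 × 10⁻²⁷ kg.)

λ = 282 fm

KE = eV = 1.602 × 10⁻¹⁹ × 1.030 × 10⁴ = 1.650 × 10⁻¹⁵ J.
p = √(2mKE) = √(2 × 1.673 × 10⁻²⁷ × 1.650 × 10⁻¹⁵) = 2.350 × 10⁻²¹ kg·m/s.
λ = h/p = 6.626 × 10⁻³⁴ / 2.350 × 10⁻²¹ = 2.82 × 10⁻¹³ m = 282 fm.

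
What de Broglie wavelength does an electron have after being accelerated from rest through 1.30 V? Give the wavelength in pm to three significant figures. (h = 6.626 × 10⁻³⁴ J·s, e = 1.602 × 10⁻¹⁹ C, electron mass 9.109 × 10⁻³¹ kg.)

KE = eV = 1.602 × 10⁻¹⁹ × 1.300 = 2.083 × 10⁻¹⁹ J.
p = √(2mKE) = √(2 × 9.109 × 10⁻³¹ × 2.083 × 10⁻¹⁹) = 6.160 × 10⁻²⁵ kg·m/s.
λ = h/p = 6.626 × 10⁻³⁴ / 6.160 × 10⁻²⁵ = 1.08 × 10⁻⁹ m = 1080 pm.

λ = 1080 pm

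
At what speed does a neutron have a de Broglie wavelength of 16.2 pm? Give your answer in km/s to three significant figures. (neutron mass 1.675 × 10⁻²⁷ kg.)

p = h/λ = 6.626 × 10⁻³⁴ / 1.620 × 10⁻¹¹ = 4.090 × 10⁻²³ kg·m/s.
v = p/m = 4.090 × 10⁻²³ / 1.675 × 10⁻²⁷ = 2.44 × 10⁴ m/s = 24.4 km/s.

v = 24.4 km/s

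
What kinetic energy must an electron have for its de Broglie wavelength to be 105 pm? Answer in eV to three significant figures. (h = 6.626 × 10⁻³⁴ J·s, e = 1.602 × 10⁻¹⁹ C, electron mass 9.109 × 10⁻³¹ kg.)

p = h/λ = 6.626 × 10⁻³⁴ / 1.050 × 10⁻¹⁰ = 6.310 × 10⁻²⁴ kg·m/s.
KE = p²/(2m) = (6.310 × 10⁻²⁴)² / (2 × 9.109 × 10⁻³¹) = 2.186 × 10⁻¹⁷ J = 136 eV.

KE = 136 eV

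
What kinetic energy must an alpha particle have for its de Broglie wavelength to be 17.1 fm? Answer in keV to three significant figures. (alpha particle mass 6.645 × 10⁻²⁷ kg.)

KE = 705 keV

p = h/λ = 6.626 × 10⁻³⁴ / 1.710 × 10⁻¹⁴ = 3.875 × 10⁻²⁰ kg·m/s.
KE = p²/(2m) = (3.875 × 10⁻²⁰)² / (2 × 6.645 × 10⁻²⁷) = 1.130 × 10⁻¹³ J = 705 keV.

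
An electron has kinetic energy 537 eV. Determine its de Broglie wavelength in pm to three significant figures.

λ = 52.9 pm

KE = 537 eV = 8.603 × 10⁻¹⁷ J.
p = √(2mKE) = √(2 × 9.109 × 10⁻³¹ × 8.603 × 10⁻¹⁷) = 1.252 × 10⁻²³ kg·m/s.
λ = h/p = 6.626 × 10⁻³⁴ / 1.252 × 10⁻²³ = 5.29 × 10⁻¹¹ m = 52.9 pm.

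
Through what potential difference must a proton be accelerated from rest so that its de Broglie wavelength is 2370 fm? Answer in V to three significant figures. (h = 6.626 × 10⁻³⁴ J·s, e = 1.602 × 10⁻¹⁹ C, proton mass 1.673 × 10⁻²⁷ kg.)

V = 146 V

p = h/λ = 6.626 × 10⁻³⁴ / 2.370 × 10⁻¹² = 2.796 × 10⁻²² kg·m/s.
KE = p²/(2m) = 2.336 × 10⁻¹⁷ J.
V = KE/e = 2.336 × 10⁻¹⁷ / (1.602 × 10⁻¹⁹) = 146 V.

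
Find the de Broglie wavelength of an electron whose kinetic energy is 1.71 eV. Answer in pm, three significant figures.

λ = 938 pm

KE = 1.71 eV = 2.739 × 10⁻¹⁹ J.
p = √(2mKE) = √(2 × 9.109 × 10⁻³¹ × 2.739 × 10⁻¹⁹) = 7.064 × 10⁻²⁵ kg·m/s.
λ = h/p = 6.626 × 10⁻³⁴ / 7.064 × 10⁻²⁵ = 9.38 × 10⁻¹⁰ m = 938 pm.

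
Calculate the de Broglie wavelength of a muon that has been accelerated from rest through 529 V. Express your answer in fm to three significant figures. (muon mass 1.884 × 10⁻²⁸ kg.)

λ = 3710 fm

KE = eV = 1.602 × 10⁻¹⁹ × 529.0 = 8.475 × 10⁻¹⁷ J.
p = √(2mKE) = √(2 × 1.884 × 10⁻²⁸ × 8.475 × 10⁻¹⁷) = 1.787 × 10⁻²² kg·m/s.
λ = h/p = 6.626 × 10⁻³⁴ / 1.787 × 10⁻²² = 3.71 × 10⁻¹² m = 3710 fm.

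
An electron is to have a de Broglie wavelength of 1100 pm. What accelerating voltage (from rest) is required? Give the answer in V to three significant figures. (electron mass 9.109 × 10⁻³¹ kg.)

V = 1.24 V

p = h/λ = 6.626 × 10⁻³⁴ / 1.100 × 10⁻⁹ = 6.024 × 10⁻²⁵ kg·m/s.
KE = p²/(2m) = 1.992 × 10⁻¹⁹ J.
V = KE/e = 1.992 × 10⁻¹⁹ / (1.602 × 10⁻¹⁹) = 1.24 V.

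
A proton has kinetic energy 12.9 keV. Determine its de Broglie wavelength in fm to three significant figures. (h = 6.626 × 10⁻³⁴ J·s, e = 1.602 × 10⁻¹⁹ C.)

λ = 252 fm

KE = 12.9 keV = 2.067 × 10⁻¹⁵ J.
p = √(2mKE) = √(2 × 1.673 × 10⁻²⁷ × 2.067 × 10⁻¹⁵) = 2.630 × 10⁻²¹ kg·m/s.
λ = h/p = 6.626 × 10⁻³⁴ / 2.630 × 10⁻²¹ = 2.52 × 10⁻¹³ m = 252 fm.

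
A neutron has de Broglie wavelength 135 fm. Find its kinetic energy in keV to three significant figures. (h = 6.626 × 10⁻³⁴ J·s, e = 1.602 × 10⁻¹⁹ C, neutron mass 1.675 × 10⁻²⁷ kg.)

KE = 44.9 keV

p = h/λ = 6.626 × 10⁻³⁴ / 1.350 × 10⁻¹³ = 4.908 × 10⁻²¹ kg·m/s.
KE = p²/(2m) = (4.908 × 10⁻²¹)² / (2 × 1.675 × 10⁻²⁷) = 7.191 × 10⁻¹⁵ J = 44.9 keV.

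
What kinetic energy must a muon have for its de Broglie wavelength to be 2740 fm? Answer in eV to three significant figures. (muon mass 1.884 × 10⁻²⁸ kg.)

p = h/λ = 6.626 × 10⁻³⁴ / 2.740 × 10⁻¹² = 2.418 × 10⁻²² kg·m/s.
KE = p²/(2m) = (2.418 × 10⁻²²)² / (2 × 1.884 × 10⁻²⁸) = 1.552 × 10⁻¹⁶ J = 969 eV.

KE = 969 eV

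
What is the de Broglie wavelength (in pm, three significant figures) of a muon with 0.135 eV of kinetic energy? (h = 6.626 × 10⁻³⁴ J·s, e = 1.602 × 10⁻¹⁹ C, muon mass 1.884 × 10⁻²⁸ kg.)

λ = 232 pm

KE = 0.135 eV = 2.163 × 10⁻²⁰ J.
p = √(2mKE) = √(2 × 1.884 × 10⁻²⁸ × 2.163 × 10⁻²⁰) = 2.855 × 10⁻²⁴ kg·m/s.
λ = h/p = 6.626 × 10⁻³⁴ / 2.855 × 10⁻²⁴ = 2.32 × 10⁻¹⁰ m = 232 pm.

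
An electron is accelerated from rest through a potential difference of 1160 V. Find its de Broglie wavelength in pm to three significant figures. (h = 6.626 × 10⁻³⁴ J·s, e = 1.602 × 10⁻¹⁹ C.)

KE = eV = 1.602 × 10⁻¹⁹ × 1160 = 1.858 × 10⁻¹⁶ J.
p = √(2mKE) = √(2 × 9.109 × 10⁻³¹ × 1.858 × 10⁻¹⁶) = 1.840 × 10⁻²³ kg·m/s.
λ = h/p = 6.626 × 10⁻³⁴ / 1.840 × 10⁻²³ = 3.60 × 10⁻¹¹ m = 36.0 pm.

λ = 36.0 pm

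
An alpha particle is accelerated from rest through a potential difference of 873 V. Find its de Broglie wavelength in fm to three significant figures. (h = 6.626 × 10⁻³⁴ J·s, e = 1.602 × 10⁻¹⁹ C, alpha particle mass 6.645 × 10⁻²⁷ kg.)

KE = 2eV = 2 × 1.602 × 10⁻¹⁹ × 873.0 = 2.797 × 10⁻¹⁶ J.
p = √(2mKE) = √(2 × 6.645 × 10⁻²⁷ × 2.797 × 10⁻¹⁶) = 1.928 × 10⁻²¹ kg·m/s.
λ = h/p = 6.626 × 10⁻³⁴ / 1.928 × 10⁻²¹ = 3.44 × 10⁻¹³ m = 344 fm.

λ = 344 fm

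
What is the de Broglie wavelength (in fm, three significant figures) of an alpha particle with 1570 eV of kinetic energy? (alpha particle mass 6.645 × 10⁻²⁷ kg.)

λ = 362 fm

KE = 1570 eV = 2.515 × 10⁻¹⁶ J.
p = √(2mKE) = √(2 × 6.645 × 10⁻²⁷ × 2.515 × 10⁻¹⁶) = 1.828 × 10⁻²¹ kg·m/s.
λ = h/p = 6.626 × 10⁻³⁴ / 1.828 × 10⁻²¹ = 3.62 × 10⁻¹³ m = 362 fm.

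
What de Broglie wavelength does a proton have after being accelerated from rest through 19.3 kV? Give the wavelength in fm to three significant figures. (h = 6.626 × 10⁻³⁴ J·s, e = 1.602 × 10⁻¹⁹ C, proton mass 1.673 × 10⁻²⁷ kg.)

λ = 206 fm

KE = eV = 1.602 × 10⁻¹⁹ × 1.930 × 10⁴ = 3.092 × 10⁻¹⁵ J.
p = √(2mKE) = √(2 × 1.673 × 10⁻²⁷ × 3.092 × 10⁻¹⁵) = 3.216 × 10⁻²¹ kg·m/s.
λ = h/p = 6.626 × 10⁻³⁴ / 3.216 × 10⁻²¹ = 2.06 × 10⁻¹³ m = 206 fm.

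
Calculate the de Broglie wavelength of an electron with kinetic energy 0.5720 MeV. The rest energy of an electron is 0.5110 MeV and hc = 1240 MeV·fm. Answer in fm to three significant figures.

λ = 1300 fm

Total energy E = KE + m₀c² = 0.5720 + 0.5110 = 1.0830 MeV.
(pc)² = E² − (m₀c²)² = (1.0830)² − (0.5110)² = 0.9118 MeV², so pc = 0.9549 MeV.
λ = hc/(pc) = 1240 MeV·fm / 0.9549 MeV = 1300 fm.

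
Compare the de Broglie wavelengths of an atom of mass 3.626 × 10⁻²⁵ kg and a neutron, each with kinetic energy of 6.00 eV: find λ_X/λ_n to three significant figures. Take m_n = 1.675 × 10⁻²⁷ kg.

At fixed KE, p = √(2mKE) so λ = h/p ∝ 1/√m.
λ_X/λ_n = √(m_n/m_X) = √(1.675 × 10⁻²⁷/3.626 × 10⁻²⁵) = √(4.619 × 10⁻³) = 0.0680.

λ_X/λ_n = 0.0680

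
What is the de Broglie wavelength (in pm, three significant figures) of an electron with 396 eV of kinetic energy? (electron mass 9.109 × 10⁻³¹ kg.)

λ = 61.6 pm

KE = 396 eV = 6.344 × 10⁻¹⁷ J.
p = √(2mKE) = √(2 × 9.109 × 10⁻³¹ × 6.344 × 10⁻¹⁷) = 1.075 × 10⁻²³ kg·m/s.
λ = h/p = 6.626 × 10⁻³⁴ / 1.075 × 10⁻²³ = 6.16 × 10⁻¹¹ m = 61.6 pm.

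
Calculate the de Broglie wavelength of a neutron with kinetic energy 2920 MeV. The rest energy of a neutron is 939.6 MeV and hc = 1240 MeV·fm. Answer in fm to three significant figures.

λ = 0.331 fm

Total energy E = KE + m₀c² = 2920 + 939.6 = 3859.6 MeV.
(pc)² = E² − (m₀c²)² = (3859.6)² − (939.6)² = 1.401 × 10⁷ MeV², so pc = 3743 MeV.
λ = hc/(pc) = 1240 MeV·fm / 3743 MeV = 0.331 fm.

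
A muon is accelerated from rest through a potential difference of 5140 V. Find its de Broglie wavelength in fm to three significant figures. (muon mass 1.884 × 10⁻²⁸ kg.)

λ = 1190 fm

KE = eV = 1.602 × 10⁻¹⁹ × 5140 = 8.234 × 10⁻¹⁶ J.
p = √(2mKE) = √(2 × 1.884 × 10⁻²⁸ × 8.234 × 10⁻¹⁶) = 5.570 × 10⁻²² kg·m/s.
λ = h/p = 6.626 × 10⁻³⁴ / 5.570 × 10⁻²² = 1.19 × 10⁻¹² m = 1190 fm.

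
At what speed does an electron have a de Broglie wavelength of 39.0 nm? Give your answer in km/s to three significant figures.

p = h/λ = 6.626 × 10⁻³⁴ / 3.900 × 10⁻⁸ = 1.699 × 10⁻²⁶ kg·m/s.
v = p/m = 1.699 × 10⁻²⁶ / 9.109 × 10⁻³¹ = 1.87 × 10⁴ m/s = 18.7 km/s.

v = 18.7 km/s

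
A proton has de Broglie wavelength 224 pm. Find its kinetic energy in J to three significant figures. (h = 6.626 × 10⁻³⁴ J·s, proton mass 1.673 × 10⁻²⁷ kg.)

p = h/λ = 6.626 × 10⁻³⁴ / 2.240 × 10⁻¹⁰ = 2.958 × 10⁻²⁴ kg·m/s.
KE = p²/(2m) = (2.958 × 10⁻²⁴)² / (2 × 1.673 × 10⁻²⁷) = 2.615 × 10⁻²¹ J = 2.62 × 10⁻²¹ J.

KE = 2.62 × 10⁻²¹ J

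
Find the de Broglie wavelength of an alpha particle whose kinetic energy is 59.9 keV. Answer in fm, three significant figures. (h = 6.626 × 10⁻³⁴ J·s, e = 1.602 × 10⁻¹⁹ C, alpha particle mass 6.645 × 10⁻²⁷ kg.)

λ = 58.7 fm

KE = 59.9 keV = 9.596 × 10⁻¹⁵ J.
p = √(2mKE) = √(2 × 6.645 × 10⁻²⁷ × 9.596 × 10⁻¹⁵) = 1.129 × 10⁻²⁰ kg·m/s.
λ = h/p = 6.626 × 10⁻³⁴ / 1.129 × 10⁻²⁰ = 5.87 × 10⁻¹⁴ m = 58.7 fm.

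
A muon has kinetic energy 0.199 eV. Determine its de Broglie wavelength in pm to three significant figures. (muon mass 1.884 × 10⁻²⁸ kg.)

λ = 191 pm

KE = 0.199 eV = 3.188 × 10⁻²⁰ J.
p = √(2mKE) = √(2 × 1.884 × 10⁻²⁸ × 3.188 × 10⁻²⁰) = 3.466 × 10⁻²⁴ kg·m/s.
λ = h/p = 6.626 × 10⁻³⁴ / 3.466 × 10⁻²⁴ = 1.91 × 10⁻¹⁰ m = 191 pm.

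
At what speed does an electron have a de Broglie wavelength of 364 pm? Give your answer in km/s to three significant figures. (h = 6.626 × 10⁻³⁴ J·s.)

p = h/λ = 6.626 × 10⁻³⁴ / 3.640 × 10⁻¹⁰ = 1.820 × 10⁻²⁴ kg·m/s.
v = p/m = 1.820 × 10⁻²⁴ / 9.109 × 10⁻³¹ = 2.00 × 10⁶ m/s = 2000 km/s.

v = 2000 km/s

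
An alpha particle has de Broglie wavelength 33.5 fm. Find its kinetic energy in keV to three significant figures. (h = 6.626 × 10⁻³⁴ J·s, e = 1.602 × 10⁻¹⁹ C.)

p = h/λ = 6.626 × 10⁻³⁴ / 3.350 × 10⁻¹⁴ = 1.978 × 10⁻²⁰ kg·m/s.
KE = p²/(2m) = (1.978 × 10⁻²⁰)² / (2 × 6.645 × 10⁻²⁷) = 2.944 × 10⁻¹⁴ J = 184 keV.

KE = 184 keV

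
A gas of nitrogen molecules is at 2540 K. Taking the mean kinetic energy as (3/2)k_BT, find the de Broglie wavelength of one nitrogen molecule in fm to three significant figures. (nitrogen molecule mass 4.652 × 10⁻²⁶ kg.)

KE = (3/2)k_BT = 1.5 × 1.381 × 10⁻²³ × 2540 = 5.262 × 10⁻²⁰ J.
p = √(2mKE) = √(2 × 4.652 × 10⁻²⁶ × 5.262 × 10⁻²⁰) = 6.997 × 10⁻²³ kg·m/s.
λ = h/p = 9.47 × 10⁻¹² m = 9470 fm.

λ = 9470 fm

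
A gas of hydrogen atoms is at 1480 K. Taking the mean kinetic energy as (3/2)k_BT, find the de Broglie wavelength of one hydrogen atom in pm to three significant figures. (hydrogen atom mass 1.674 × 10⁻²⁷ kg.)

λ = 65.4 pm

KE = (3/2)k_BT = 1.5 × 1.381 × 10⁻²³ × 1480 = 3.066 × 10⁻²⁰ J.
p = √(2mKE) = √(2 × 1.674 × 10⁻²⁷ × 3.066 × 10⁻²⁰) = 1.013 × 10⁻²³ kg·m/s.
λ = h/p = 6.54 × 10⁻¹¹ m = 65.4 pm.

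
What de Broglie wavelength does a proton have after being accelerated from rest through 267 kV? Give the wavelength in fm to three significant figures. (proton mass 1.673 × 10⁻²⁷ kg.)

λ = 55.4 fm

KE = eV = 1.602 × 10⁻¹⁹ × 2.670 × 10⁵ = 4.277 × 10⁻¹⁴ J.
p = √(2mKE) = √(2 × 1.673 × 10⁻²⁷ × 4.277 × 10⁻¹⁴) = 1.196 × 10⁻²⁰ kg·m/s.
λ = h/p = 6.626 × 10⁻³⁴ / 1.196 × 10⁻²⁰ = 5.54 × 10⁻¹⁴ m = 55.4 fm.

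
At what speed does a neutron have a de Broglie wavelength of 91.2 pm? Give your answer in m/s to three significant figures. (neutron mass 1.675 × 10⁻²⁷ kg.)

v = 4340 m/s

p = h/λ = 6.626 × 10⁻³⁴ / 9.120 × 10⁻¹¹ = 7.265 × 10⁻²⁴ kg·m/s.
v = p/m = 7.265 × 10⁻²⁴ / 1.675 × 10⁻²⁷ = 4.34 × 10³ m/s = 4340 m/s.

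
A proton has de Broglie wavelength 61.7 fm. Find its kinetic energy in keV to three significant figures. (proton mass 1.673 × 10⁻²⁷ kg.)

KE = 215 keV

p = h/λ = 6.626 × 10⁻³⁴ / 6.170 × 10⁻¹⁴ = 1.074 × 10⁻²⁰ kg·m/s.
KE = p²/(2m) = (1.074 × 10⁻²⁰)² / (2 × 1.673 × 10⁻²⁷) = 3.447 × 10⁻¹⁴ J = 215 keV.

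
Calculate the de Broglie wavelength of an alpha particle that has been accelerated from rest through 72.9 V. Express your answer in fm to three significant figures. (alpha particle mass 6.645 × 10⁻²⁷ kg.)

λ = 1190 fm

KE = 2eV = 2 × 1.602 × 10⁻¹⁹ × 72.90 = 2.336 × 10⁻¹⁷ J.
p = √(2mKE) = √(2 × 6.645 × 10⁻²⁷ × 2.336 × 10⁻¹⁷) = 5.572 × 10⁻²² kg·m/s.
λ = h/p = 6.626 × 10⁻³⁴ / 5.572 × 10⁻²² = 1.19 × 10⁻¹² m = 1190 fm.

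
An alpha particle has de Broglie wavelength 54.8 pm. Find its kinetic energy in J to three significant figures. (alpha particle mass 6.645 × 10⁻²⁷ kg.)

p = h/λ = 6.626 × 10⁻³⁴ / 5.480 × 10⁻¹¹ = 1.209 × 10⁻²³ kg·m/s.
KE = p²/(2m) = (1.209 × 10⁻²³)² / (2 × 6.645 × 10⁻²⁷) = 1.100 × 10⁻²⁰ J = 1.10 × 10⁻²⁰ J.

KE = 1.10 × 10⁻²⁰ J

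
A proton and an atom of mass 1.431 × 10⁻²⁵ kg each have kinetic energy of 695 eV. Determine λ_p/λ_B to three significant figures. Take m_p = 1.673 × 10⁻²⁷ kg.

λ_p/λ_B = 9.25

At fixed KE, p = √(2mKE) so λ = h/p ∝ 1/√m.
λ_p/λ_B = √(m_B/m_p) = √(1.431 × 10⁻²⁵/1.673 × 10⁻²⁷) = √(85.53) = 9.25.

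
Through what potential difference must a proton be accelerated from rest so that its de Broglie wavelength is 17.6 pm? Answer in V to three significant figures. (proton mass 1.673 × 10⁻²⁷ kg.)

V = 2.64 V

p = h/λ = 6.626 × 10⁻³⁴ / 1.760 × 10⁻¹¹ = 3.765 × 10⁻²³ kg·m/s.
KE = p²/(2m) = 4.236 × 10⁻¹⁹ J.
V = KE/e = 4.236 × 10⁻¹⁹ / (1.602 × 10⁻¹⁹) = 2.64 V.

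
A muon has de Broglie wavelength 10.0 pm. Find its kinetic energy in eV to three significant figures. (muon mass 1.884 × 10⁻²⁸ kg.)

p = h/λ = 6.626 × 10⁻³⁴ / 1.000 × 10⁻¹¹ = 6.626 × 10⁻²³ kg·m/s.
KE = p²/(2m) = (6.626 × 10⁻²³)² / (2 × 1.884 × 10⁻²⁸) = 1.165 × 10⁻¹⁷ J = 72.7 eV.

KE = 72.7 eV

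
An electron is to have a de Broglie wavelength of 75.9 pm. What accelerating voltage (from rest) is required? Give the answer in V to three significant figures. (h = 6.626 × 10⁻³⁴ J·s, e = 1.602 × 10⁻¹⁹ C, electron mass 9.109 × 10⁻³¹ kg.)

V = 261 V

p = h/λ = 6.626 × 10⁻³⁴ / 7.590 × 10⁻¹¹ = 8.730 × 10⁻²⁴ kg·m/s.
KE = p²/(2m) = 4.183 × 10⁻¹⁷ J.
V = KE/e = 4.183 × 10⁻¹⁷ / (1.602 × 10⁻¹⁹) = 261 V.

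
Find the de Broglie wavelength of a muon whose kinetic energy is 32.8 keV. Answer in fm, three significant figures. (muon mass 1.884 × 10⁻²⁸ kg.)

KE = 32.8 keV = 5.255 × 10⁻¹⁵ J.
p = √(2mKE) = √(2 × 1.884 × 10⁻²⁸ × 5.255 × 10⁻¹⁵) = 1.407 × 10⁻²¹ kg·m/s.
λ = h/p = 6.626 × 10⁻³⁴ / 1.407 × 10⁻²¹ = 4.71 × 10⁻¹³ m = 471 fm.

λ = 471 fm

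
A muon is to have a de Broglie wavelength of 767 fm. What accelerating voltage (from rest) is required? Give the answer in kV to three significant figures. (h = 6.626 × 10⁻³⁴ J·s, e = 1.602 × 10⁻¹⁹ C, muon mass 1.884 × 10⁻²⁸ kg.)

V = 12.4 kV

p = h/λ = 6.626 × 10⁻³⁴ / 7.670 × 10⁻¹³ = 8.639 × 10⁻²² kg·m/s.
KE = p²/(2m) = 1.981 × 10⁻¹⁵ J.
V = KE/e = 1.981 × 10⁻¹⁵ / (1.602 × 10⁻¹⁹) = 12.4 kV.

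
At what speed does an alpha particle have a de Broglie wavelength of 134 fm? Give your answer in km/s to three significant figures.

p = h/λ = 6.626 × 10⁻³⁴ / 1.340 × 10⁻¹³ = 4.945 × 10⁻²¹ kg·m/s.
v = p/m = 4.945 × 10⁻²¹ / 6.645 × 10⁻²⁷ = 7.44 × 10⁵ m/s = 744 km/s.

v = 744 km/s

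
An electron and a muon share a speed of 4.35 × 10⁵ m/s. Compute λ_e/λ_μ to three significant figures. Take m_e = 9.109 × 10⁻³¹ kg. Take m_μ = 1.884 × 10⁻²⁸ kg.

At fixed v, p = mv so λ = h/(mv) ∝ 1/m.
λ_e/λ_μ = m_μ/m_e = 1.884 × 10⁻²⁸/9.109 × 10⁻³¹ = 207.

λ_e/λ_μ = 207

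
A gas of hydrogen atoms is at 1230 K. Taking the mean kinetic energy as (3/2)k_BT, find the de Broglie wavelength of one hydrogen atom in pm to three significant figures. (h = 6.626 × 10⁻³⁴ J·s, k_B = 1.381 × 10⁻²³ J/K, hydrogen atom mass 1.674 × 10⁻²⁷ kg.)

KE = (3/2)k_BT = 1.5 × 1.381 × 10⁻²³ × 1230 = 2.548 × 10⁻²⁰ J.
p = √(2mKE) = √(2 × 1.674 × 10⁻²⁷ × 2.548 × 10⁻²⁰) = 9.236 × 10⁻²⁴ kg·m/s.
λ = h/p = 7.17 × 10⁻¹¹ m = 71.7 pm.

λ = 71.7 pm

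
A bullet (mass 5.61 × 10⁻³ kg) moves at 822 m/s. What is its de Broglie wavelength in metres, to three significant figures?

p = mv = 5.61 × 10⁻³ × 822 = 4.611 kg·m/s.
λ = h/p = 6.626 × 10⁻³⁴ / 4.611 = 1.44 × 10⁻³⁴ m.

λ = 1.44 × 10⁻³⁴ m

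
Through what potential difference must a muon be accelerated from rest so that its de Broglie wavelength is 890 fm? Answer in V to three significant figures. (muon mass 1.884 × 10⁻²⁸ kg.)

V = 9180 V

p = h/λ = 6.626 × 10⁻³⁴ / 8.900 × 10⁻¹³ = 7.445 × 10⁻²² kg·m/s.
KE = p²/(2m) = 1.471 × 10⁻¹⁵ J.
V = KE/e = 1.471 × 10⁻¹⁵ / (1.602 × 10⁻¹⁹) = 9180 V.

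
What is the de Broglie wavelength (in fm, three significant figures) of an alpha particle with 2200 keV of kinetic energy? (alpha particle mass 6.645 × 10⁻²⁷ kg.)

λ = 9.68 fm

KE = 2200 keV = 3.524 × 10⁻¹³ J.
p = √(2mKE) = √(2 × 6.645 × 10⁻²⁷ × 3.524 × 10⁻¹³) = 6.844 × 10⁻²⁰ kg·m/s.
λ = h/p = 6.626 × 10⁻³⁴ / 6.844 × 10⁻²⁰ = 9.68 × 10⁻¹⁵ m = 9.68 fm.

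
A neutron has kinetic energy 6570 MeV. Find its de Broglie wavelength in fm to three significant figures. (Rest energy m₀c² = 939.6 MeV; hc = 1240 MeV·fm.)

λ = 0.166 fm

Total energy E = KE + m₀c² = 6570 + 939.6 = 7509.6 MeV.
(pc)² = E² − (m₀c²)² = (7509.6)² − (939.6)² = 5.551 × 10⁷ MeV², so pc = 7451 MeV.
λ = hc/(pc) = 1240 MeV·fm / 7451 MeV = 0.166 fm.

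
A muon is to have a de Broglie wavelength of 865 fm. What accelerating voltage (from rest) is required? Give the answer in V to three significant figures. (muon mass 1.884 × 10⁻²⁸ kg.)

p = h/λ = 6.626 × 10⁻³⁴ / 8.650 × 10⁻¹³ = 7.660 × 10⁻²² kg·m/s.
KE = p²/(2m) = 1.557 × 10⁻¹⁵ J.
V = KE/e = 1.557 × 10⁻¹⁵ / (1.602 × 10⁻¹⁹) = 9720 V.

V = 9720 V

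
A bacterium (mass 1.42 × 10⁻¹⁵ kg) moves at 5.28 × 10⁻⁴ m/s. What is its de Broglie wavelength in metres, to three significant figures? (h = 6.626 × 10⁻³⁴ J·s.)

p = mv = 1.42 × 10⁻¹⁵ × 5.28 × 10⁻⁴ = 7.498 × 10⁻¹⁹ kg·m/s.
λ = h/p = 6.626 × 10⁻³⁴ / 7.498 × 10⁻¹⁹ = 8.84 × 10⁻¹⁶ m.

λ = 8.84 × 10⁻¹⁶ m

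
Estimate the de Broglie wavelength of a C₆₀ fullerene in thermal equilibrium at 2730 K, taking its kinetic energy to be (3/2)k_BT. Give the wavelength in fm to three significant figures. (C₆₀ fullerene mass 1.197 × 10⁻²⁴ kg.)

λ = 1800 fm

KE = (3/2)k_BT = 1.5 × 1.381 × 10⁻²³ × 2730 = 5.655 × 10⁻²⁰ J.
p = √(2mKE) = √(2 × 1.197 × 10⁻²⁴ × 5.655 × 10⁻²⁰) = 3.679 × 10⁻²² kg·m/s.
λ = h/p = 1.80 × 10⁻¹² m = 1800 fm.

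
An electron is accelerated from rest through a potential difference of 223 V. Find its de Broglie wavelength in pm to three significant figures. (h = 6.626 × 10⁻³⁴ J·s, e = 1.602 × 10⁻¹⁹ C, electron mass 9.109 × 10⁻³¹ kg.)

λ = 82.1 pm

KE = eV = 1.602 × 10⁻¹⁹ × 223.0 = 3.572 × 10⁻¹⁷ J.
p = √(2mKE) = √(2 × 9.109 × 10⁻³¹ × 3.572 × 10⁻¹⁷) = 8.067 × 10⁻²⁴ kg·m/s.
λ = h/p = 6.626 × 10⁻³⁴ / 8.067 × 10⁻²⁴ = 8.21 × 10⁻¹¹ m = 82.1 pm.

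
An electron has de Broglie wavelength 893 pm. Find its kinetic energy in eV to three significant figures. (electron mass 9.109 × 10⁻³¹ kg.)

p = h/λ = 6.626 × 10⁻³⁴ / 8.930 × 10⁻¹⁰ = 7.420 × 10⁻²⁵ kg·m/s.
KE = p²/(2m) = (7.420 × 10⁻²⁵)² / (2 × 9.109 × 10⁻³¹) = 3.022 × 10⁻¹⁹ J = 1.89 eV.

KE = 1.89 eV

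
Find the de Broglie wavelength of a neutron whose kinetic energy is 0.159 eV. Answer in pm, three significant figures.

KE = 0.159 eV = 2.547 × 10⁻²⁰ J.
p = √(2mKE) = √(2 × 1.675 × 10⁻²⁷ × 2.547 × 10⁻²⁰) = 9.237 × 10⁻²⁴ kg·m/s.
λ = h/p = 6.626 × 10⁻³⁴ / 9.237 × 10⁻²⁴ = 7.17 × 10⁻¹¹ m = 71.7 pm.

λ = 71.7 pm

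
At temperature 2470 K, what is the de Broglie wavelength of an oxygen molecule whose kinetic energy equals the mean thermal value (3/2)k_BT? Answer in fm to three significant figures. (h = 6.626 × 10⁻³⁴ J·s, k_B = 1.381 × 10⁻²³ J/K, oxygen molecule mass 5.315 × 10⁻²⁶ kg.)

KE = (3/2)k_BT = 1.5 × 1.381 × 10⁻²³ × 2470 = 5.117 × 10⁻²⁰ J.
p = √(2mKE) = √(2 × 5.315 × 10⁻²⁶ × 5.117 × 10⁻²⁰) = 7.375 × 10⁻²³ kg·m/s.
λ = h/p = 8.98 × 10⁻¹² m = 8980 fm.

λ = 8980 fm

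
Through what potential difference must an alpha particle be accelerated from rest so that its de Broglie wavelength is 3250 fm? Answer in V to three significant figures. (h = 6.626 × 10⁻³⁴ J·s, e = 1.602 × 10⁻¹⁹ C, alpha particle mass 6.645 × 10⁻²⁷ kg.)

p = h/λ = 6.626 × 10⁻³⁴ / 3.250 × 10⁻¹² = 2.039 × 10⁻²² kg·m/s.
KE = p²/(2m) = 3.128 × 10⁻¹⁸ J.
V = KE/2e = 3.128 × 10⁻¹⁸ / (2 × 1.602 × 10⁻¹⁹) = 9.76 V.

V = 9.76 V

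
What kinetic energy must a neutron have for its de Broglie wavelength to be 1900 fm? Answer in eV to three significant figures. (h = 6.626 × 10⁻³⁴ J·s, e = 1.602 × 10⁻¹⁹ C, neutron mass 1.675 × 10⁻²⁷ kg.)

KE = 227 eV

p = h/λ = 6.626 × 10⁻³⁴ / 1.900 × 10⁻¹² = 3.487 × 10⁻²² kg·m/s.
KE = p²/(2m) = (3.487 × 10⁻²²)² / (2 × 1.675 × 10⁻²⁷) = 3.630 × 10⁻¹⁷ J = 227 eV.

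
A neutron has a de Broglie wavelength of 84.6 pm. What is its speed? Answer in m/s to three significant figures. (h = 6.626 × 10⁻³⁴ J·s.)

p = h/λ = 6.626 × 10⁻³⁴ / 8.460 × 10⁻¹¹ = 7.832 × 10⁻²⁴ kg·m/s.
v = p/m = 7.832 × 10⁻²⁴ / 1.675 × 10⁻²⁷ = 4.68 × 10³ m/s = 4680 m/s.

v = 4680 m/s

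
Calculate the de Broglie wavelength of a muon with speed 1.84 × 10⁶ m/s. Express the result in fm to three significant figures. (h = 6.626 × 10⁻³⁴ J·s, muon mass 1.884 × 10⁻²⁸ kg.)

λ = 1910 fm

p = mv = 1.884 × 10⁻²⁸ × 1.84 × 10⁶ = 3.467 × 10⁻²² kg·m/s.
λ = h/p = 6.626 × 10⁻³⁴ / 3.467 × 10⁻²² = 1.91 × 10⁻¹² m = 1910 fm.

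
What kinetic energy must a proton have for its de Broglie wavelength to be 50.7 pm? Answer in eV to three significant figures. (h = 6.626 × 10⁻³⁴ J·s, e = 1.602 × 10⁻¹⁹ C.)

p = h/λ = 6.626 × 10⁻³⁴ / 5.070 × 10⁻¹¹ = 1.307 × 10⁻²³ kg·m/s.
KE = p²/(2m) = (1.307 × 10⁻²³)² / (2 × 1.673 × 10⁻²⁷) = 5.105 × 10⁻²⁰ J = 0.319 eV.

KE = 0.319 eV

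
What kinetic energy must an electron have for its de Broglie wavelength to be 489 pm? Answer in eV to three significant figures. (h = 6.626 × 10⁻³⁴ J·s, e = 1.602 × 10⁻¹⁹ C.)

KE = 6.29 eV

p = h/λ = 6.626 × 10⁻³⁴ / 4.890 × 10⁻¹⁰ = 1.355 × 10⁻²⁴ kg·m/s.
KE = p²/(2m) = (1.355 × 10⁻²⁴)² / (2 × 9.109 × 10⁻³¹) = 1.008 × 10⁻¹⁸ J = 6.29 eV.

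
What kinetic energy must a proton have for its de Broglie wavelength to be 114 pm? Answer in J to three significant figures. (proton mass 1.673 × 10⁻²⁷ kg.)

KE = 1.01 × 10⁻²⁰ J

p = h/λ = 6.626 × 10⁻³⁴ / 1.140 × 10⁻¹⁰ = 5.812 × 10⁻²⁴ kg·m/s.
KE = p²/(2m) = (5.812 × 10⁻²⁴)² / (2 × 1.673 × 10⁻²⁷) = 1.010 × 10⁻²⁰ J = 1.01 × 10⁻²⁰ J.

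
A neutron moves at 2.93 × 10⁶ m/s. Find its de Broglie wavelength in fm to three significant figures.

p = mv = 1.675 × 10⁻²⁷ × 2.93 × 10⁶ = 4.908 × 10⁻²¹ kg·m/s.
λ = h/p = 6.626 × 10⁻³⁴ / 4.908 × 10⁻²¹ = 1.35 × 10⁻¹³ m = 135 fm.

λ = 135 fm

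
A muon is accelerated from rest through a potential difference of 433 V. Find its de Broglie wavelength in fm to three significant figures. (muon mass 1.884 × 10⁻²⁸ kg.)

KE = eV = 1.602 × 10⁻¹⁹ × 433.0 = 6.937 × 10⁻¹⁷ J.
p = √(2mKE) = √(2 × 1.884 × 10⁻²⁸ × 6.937 × 10⁻¹⁷) = 1.617 × 10⁻²² kg·m/s.
λ = h/p = 6.626 × 10⁻³⁴ / 1.617 × 10⁻²² = 4.10 × 10⁻¹² m = 4100 fm.

λ = 4100 fm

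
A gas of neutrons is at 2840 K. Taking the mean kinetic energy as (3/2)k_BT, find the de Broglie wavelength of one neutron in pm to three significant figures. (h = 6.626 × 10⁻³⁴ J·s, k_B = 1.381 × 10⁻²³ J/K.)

λ = 47.2 pm

KE = (3/2)k_BT = 1.5 × 1.381 × 10⁻²³ × 2840 = 5.883 × 10⁻²⁰ J.
p = √(2mKE) = √(2 × 1.675 × 10⁻²⁷ × 5.883 × 10⁻²⁰) = 1.404 × 10⁻²³ kg·m/s.
λ = h/p = 4.72 × 10⁻¹¹ m = 47.2 pm.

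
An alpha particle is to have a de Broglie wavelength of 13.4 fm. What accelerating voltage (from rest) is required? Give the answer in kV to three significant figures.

V = 574 kV

p = h/λ = 6.626 × 10⁻³⁴ / 1.340 × 10⁻¹⁴ = 4.945 × 10⁻²⁰ kg·m/s.
KE = p²/(2m) = 1.840 × 10⁻¹³ J.
V = KE/2e = 1.840 × 10⁻¹³ / (2 × 1.602 × 10⁻¹⁹) = 574 kV.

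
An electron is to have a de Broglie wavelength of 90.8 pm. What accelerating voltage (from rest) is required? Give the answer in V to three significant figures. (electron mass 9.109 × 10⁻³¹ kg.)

V = 182 V

p = h/λ = 6.626 × 10⁻³⁴ / 9.080 × 10⁻¹¹ = 7.297 × 10⁻²⁴ kg·m/s.
KE = p²/(2m) = 2.923 × 10⁻¹⁷ J.
V = KE/e = 2.923 × 10⁻¹⁷ / (1.602 × 10⁻¹⁹) = 182 V.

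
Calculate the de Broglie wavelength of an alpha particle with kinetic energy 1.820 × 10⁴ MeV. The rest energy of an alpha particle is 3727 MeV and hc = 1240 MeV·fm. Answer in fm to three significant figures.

Total energy E = KE + m₀c² = 1.820 × 10⁴ + 3727 = 21927 MeV.
(pc)² = E² − (m₀c²)² = (21927)² − (3727)² = 4.669 × 10⁸ MeV², so pc = 2.161 × 10⁴ MeV.
λ = hc/(pc) = 1240 MeV·fm / 2.161 × 10⁴ MeV = 0.0574 fm.

λ = 0.0574 fm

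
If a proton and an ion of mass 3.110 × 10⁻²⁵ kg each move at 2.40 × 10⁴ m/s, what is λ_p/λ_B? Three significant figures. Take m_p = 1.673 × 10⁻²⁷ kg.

λ_p/λ_B = 186

At fixed v, p = mv so λ = h/(mv) ∝ 1/m.
λ_p/λ_B = m_B/m_p = 3.110 × 10⁻²⁵/1.673 × 10⁻²⁷ = 186.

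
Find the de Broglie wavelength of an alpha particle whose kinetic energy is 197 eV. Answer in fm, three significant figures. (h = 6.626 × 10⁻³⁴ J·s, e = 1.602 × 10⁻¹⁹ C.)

KE = 197 eV = 3.156 × 10⁻¹⁷ J.
p = √(2mKE) = √(2 × 6.645 × 10⁻²⁷ × 3.156 × 10⁻¹⁷) = 6.476 × 10⁻²² kg·m/s.
λ = h/p = 6.626 × 10⁻³⁴ / 6.476 × 10⁻²² = 1.02 × 10⁻¹² m = 1020 fm.

λ = 1020 fm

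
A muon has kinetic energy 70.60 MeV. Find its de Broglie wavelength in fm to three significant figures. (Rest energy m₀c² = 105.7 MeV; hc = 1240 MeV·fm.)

λ = 8.79 fm

Total energy E = KE + m₀c² = 70.60 + 105.7 = 176.30 MeV.
(pc)² = E² − (m₀c²)² = (176.30)² − (105.7)² = 1.991 × 10⁴ MeV², so pc = 141.1 MeV.
λ = hc/(pc) = 1240 MeV·fm / 141.1 MeV = 8.79 fm.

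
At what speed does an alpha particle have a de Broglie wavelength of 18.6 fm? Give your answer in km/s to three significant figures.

v = 5360 km/s

p = h/λ = 6.626 × 10⁻³⁴ / 1.860 × 10⁻¹⁴ = 3.562 × 10⁻²⁰ kg·m/s.
v = p/m = 3.562 × 10⁻²⁰ / 6.645 × 10⁻²⁷ = 5.36 × 10⁶ m/s = 5360 km/s.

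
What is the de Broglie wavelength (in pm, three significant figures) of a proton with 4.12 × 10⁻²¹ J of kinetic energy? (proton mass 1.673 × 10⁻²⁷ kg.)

p = √(2mKE) = √(2 × 1.673 × 10⁻²⁷ × 4.120 × 10⁻²¹) = 3.713 × 10⁻²⁴ kg·m/s.
λ = h/p = 6.626 × 10⁻³⁴ / 3.713 × 10⁻²⁴ = 1.78 × 10⁻¹⁰ m = 178 pm.

λ = 178 pm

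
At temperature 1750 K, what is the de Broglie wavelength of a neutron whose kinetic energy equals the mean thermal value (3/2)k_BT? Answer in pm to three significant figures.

λ = 60.1 pm

KE = (3/2)k_BT = 1.5 × 1.381 × 10⁻²³ × 1750 = 3.625 × 10⁻²⁰ J.
p = √(2mKE) = √(2 × 1.675 × 10⁻²⁷ × 3.625 × 10⁻²⁰) = 1.102 × 10⁻²³ kg·m/s.
λ = h/p = 6.01 × 10⁻¹¹ m = 60.1 pm.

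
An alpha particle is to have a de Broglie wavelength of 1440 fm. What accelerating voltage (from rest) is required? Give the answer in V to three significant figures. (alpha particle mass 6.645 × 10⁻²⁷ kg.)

p = h/λ = 6.626 × 10⁻³⁴ / 1.440 × 10⁻¹² = 4.601 × 10⁻²² kg·m/s.
KE = p²/(2m) = 1.593 × 10⁻¹⁷ J.
V = KE/2e = 1.593 × 10⁻¹⁷ / (2 × 1.602 × 10⁻¹⁹) = 49.7 V.

V = 49.7 V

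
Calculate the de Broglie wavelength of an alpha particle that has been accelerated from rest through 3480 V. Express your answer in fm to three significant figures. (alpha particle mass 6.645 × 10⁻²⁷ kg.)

λ = 172 fm

KE = 2eV = 2 × 1.602 × 10⁻¹⁹ × 3480 = 1.115 × 10⁻¹⁵ J.
p = √(2mKE) = √(2 × 6.645 × 10⁻²⁷ × 1.115 × 10⁻¹⁵) = 3.849 × 10⁻²¹ kg·m/s.
λ = h/p = 6.626 × 10⁻³⁴ / 3.849 × 10⁻²¹ = 1.72 × 10⁻¹³ m = 172 fm.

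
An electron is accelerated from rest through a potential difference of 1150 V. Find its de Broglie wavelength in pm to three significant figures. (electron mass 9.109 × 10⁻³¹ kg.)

λ = 36.2 pm

KE = eV = 1.602 × 10⁻¹⁹ × 1150 = 1.842 × 10⁻¹⁶ J.
p = √(2mKE) = √(2 × 9.109 × 10⁻³¹ × 1.842 × 10⁻¹⁶) = 1.832 × 10⁻²³ kg·m/s.
λ = h/p = 6.626 × 10⁻³⁴ / 1.832 × 10⁻²³ = 3.62 × 10⁻¹¹ m = 36.2 pm.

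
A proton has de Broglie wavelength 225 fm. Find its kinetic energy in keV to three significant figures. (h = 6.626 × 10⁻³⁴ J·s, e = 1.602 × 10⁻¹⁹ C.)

KE = 16.2 keV

p = h/λ = 6.626 × 10⁻³⁴ / 2.250 × 10⁻¹³ = 2.945 × 10⁻²¹ kg·m/s.
KE = p²/(2m) = (2.945 × 10⁻²¹)² / (2 × 1.673 × 10⁻²⁷) = 2.592 × 10⁻¹⁵ J = 16.2 keV.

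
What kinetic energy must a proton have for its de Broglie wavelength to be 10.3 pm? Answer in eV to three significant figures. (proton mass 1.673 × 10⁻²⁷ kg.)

KE = 7.72 eV

p = h/λ = 6.626 × 10⁻³⁴ / 1.030 × 10⁻¹¹ = 6.433 × 10⁻²³ kg·m/s.
KE = p²/(2m) = (6.433 × 10⁻²³)² / (2 × 1.673 × 10⁻²⁷) = 1.237 × 10⁻¹⁸ J = 7.72 eV.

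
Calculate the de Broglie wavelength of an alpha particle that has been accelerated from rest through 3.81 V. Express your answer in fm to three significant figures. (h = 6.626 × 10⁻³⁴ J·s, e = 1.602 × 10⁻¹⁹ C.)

λ = 5200 fm

KE = 2eV = 2 × 1.602 × 10⁻¹⁹ × 3.810 = 1.221 × 10⁻¹⁸ J.
p = √(2mKE) = √(2 × 6.645 × 10⁻²⁷ × 1.221 × 10⁻¹⁸) = 1.274 × 10⁻²² kg·m/s.
λ = h/p = 6.626 × 10⁻³⁴ / 1.274 × 10⁻²² = 5.20 × 10⁻¹² m = 5200 fm.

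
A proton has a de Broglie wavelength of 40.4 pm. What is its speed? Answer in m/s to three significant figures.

v = 9800 m/s

p = h/λ = 6.626 × 10⁻³⁴ / 4.040 × 10⁻¹¹ = 1.640 × 10⁻²³ kg·m/s.
v = p/m = 1.640 × 10⁻²³ / 1.673 × 10⁻²⁷ = 9.80 × 10³ m/s = 9800 m/s.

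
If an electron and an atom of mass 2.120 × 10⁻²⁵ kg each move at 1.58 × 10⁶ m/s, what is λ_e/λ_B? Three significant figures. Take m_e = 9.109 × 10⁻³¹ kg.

At fixed v, p = mv so λ = h/(mv) ∝ 1/m.
λ_e/λ_B = m_B/m_e = 2.120 × 10⁻²⁵/9.109 × 10⁻³¹ = 2.33 × 10⁵.

λ_e/λ_B = 2.33 × 10⁵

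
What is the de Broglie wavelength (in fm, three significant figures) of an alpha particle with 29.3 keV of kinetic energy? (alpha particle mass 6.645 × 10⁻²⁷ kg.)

KE = 29.3 keV = 4.694 × 10⁻¹⁵ J.
p = √(2mKE) = √(2 × 6.645 × 10⁻²⁷ × 4.694 × 10⁻¹⁵) = 7.898 × 10⁻²¹ kg·m/s.
λ = h/p = 6.626 × 10⁻³⁴ / 7.898 × 10⁻²¹ = 8.39 × 10⁻¹⁴ m = 83.9 fm.

λ = 83.9 fm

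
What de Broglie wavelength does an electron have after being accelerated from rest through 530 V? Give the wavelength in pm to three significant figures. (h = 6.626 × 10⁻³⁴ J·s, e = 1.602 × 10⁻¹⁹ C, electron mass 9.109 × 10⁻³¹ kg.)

KE = eV = 1.602 × 10⁻¹⁹ × 530.0 = 8.491 × 10⁻¹⁷ J.
p = √(2mKE) = √(2 × 9.109 × 10⁻³¹ × 8.491 × 10⁻¹⁷) = 1.244 × 10⁻²³ kg·m/s.
λ = h/p = 6.626 × 10⁻³⁴ / 1.244 × 10⁻²³ = 5.33 × 10⁻¹¹ m = 53.3 pm.

λ = 53.3 pm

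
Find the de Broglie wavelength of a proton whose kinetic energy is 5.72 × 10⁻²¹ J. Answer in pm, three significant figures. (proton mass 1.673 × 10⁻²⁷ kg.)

p = √(2mKE) = √(2 × 1.673 × 10⁻²⁷ × 5.720 × 10⁻²¹) = 4.375 × 10⁻²⁴ kg·m/s.
λ = h/p = 6.626 × 10⁻³⁴ / 4.375 × 10⁻²⁴ = 1.51 × 10⁻¹⁰ m = 151 pm.

λ = 151 pm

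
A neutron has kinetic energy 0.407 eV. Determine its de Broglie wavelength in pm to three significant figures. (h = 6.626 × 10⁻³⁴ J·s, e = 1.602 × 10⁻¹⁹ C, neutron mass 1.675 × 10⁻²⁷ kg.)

KE = 0.407 eV = 6.520 × 10⁻²⁰ J.
p = √(2mKE) = √(2 × 1.675 × 10⁻²⁷ × 6.520 × 10⁻²⁰) = 1.478 × 10⁻²³ kg·m/s.
λ = h/p = 6.626 × 10⁻³⁴ / 1.478 × 10⁻²³ = 4.48 × 10⁻¹¹ m = 44.8 pm.

λ = 44.8 pm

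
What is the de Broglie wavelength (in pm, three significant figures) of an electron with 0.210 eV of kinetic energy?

KE = 0.210 eV = 3.364 × 10⁻²⁰ J.
p = √(2mKE) = √(2 × 9.109 × 10⁻³¹ × 3.364 × 10⁻²⁰) = 2.476 × 10⁻²⁵ kg·m/s.
λ = h/p = 6.626 × 10⁻³⁴ / 2.476 × 10⁻²⁵ = 2.68 × 10⁻⁹ m = 2680 pm.

λ = 2680 pm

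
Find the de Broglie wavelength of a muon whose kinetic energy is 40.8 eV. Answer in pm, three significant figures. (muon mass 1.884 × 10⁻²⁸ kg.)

KE = 40.8 eV = 6.536 × 10⁻¹⁸ J.
p = √(2mKE) = √(2 × 1.884 × 10⁻²⁸ × 6.536 × 10⁻¹⁸) = 4.963 × 10⁻²³ kg·m/s.
λ = h/p = 6.626 × 10⁻³⁴ / 4.963 × 10⁻²³ = 1.34 × 10⁻¹¹ m = 13.4 pm.

λ = 13.4 pm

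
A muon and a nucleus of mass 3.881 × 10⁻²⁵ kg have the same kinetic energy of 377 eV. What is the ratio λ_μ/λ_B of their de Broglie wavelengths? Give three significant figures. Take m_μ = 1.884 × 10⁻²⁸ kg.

At fixed KE, p = √(2mKE) so λ = h/p ∝ 1/√m.
λ_μ/λ_B = √(m_B/m_μ) = √(3.881 × 10⁻²⁵/1.884 × 10⁻²⁸) = √(2060) = 45.4.

λ_μ/λ_B = 45.4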